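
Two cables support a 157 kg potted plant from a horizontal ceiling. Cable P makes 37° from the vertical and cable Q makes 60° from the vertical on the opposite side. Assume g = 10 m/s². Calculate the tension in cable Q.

Angles from the horizontal: cable P is 90° − 37° = 53°, cable Q is 90° − 60° = 30°.
Weight W = 157 × 10 = 1570 N acts straight down.
Horizontal: T_P cos 53° = T_Q cos 30°  →  T_P = 1.439 T_Q.
Vertical: T_P sin 53° + T_Q sin 30° = 1570.
Substituting the horizontal relation into the vertical equation gives 1.649 T_Q = 1570, so T_Q = 951.9 N.

T_Q ≈ 952 N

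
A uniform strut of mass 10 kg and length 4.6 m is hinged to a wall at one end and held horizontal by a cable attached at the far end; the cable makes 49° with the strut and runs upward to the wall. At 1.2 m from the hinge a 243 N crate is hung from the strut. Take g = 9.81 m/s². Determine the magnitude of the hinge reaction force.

Take torques about the hinge: T sin 49° · 4.6 = 10×9.81×2.3 + 243×1.2 = 517.23 N·m.
So T = 517.23 / (0.7547 × 4.6) = 148.99 N.
ΣF_x = 0: H_x = T cos 49° = 97.744 N.
ΣF_y = 0: H_y = (10×9.81 + 243) − T sin 49° = 341.1 − 112.44 = 228.66 N.
|H| = √(H_x² + H_y²) = √((97.744)² + (228.66)²) = 248.67 N.

|H| ≈ 249 N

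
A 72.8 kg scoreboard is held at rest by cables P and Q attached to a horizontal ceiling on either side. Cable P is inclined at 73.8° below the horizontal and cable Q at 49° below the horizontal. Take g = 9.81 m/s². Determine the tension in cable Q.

T_Q ≈ 237 N

Weight W = 72.8 × 9.81 = 714.2 N acts straight down.
Horizontal: T_P cos 73.8° = T_Q cos 49°  →  T_P = 2.352 T_Q.
Vertical: T_P sin 73.8° + T_Q sin 49° = 714.2.
Substituting the horizontal relation into the vertical equation gives 3.013 T_Q = 714.2, so T_Q = 237 N.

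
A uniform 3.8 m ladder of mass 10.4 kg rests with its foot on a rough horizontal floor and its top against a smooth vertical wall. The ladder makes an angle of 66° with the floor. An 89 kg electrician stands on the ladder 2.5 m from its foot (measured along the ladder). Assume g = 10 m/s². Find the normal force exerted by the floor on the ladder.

ΣF_y = 0: N_floor = 10.4×10 + 89×10 = 994 N.

N_floor ≈ 994 N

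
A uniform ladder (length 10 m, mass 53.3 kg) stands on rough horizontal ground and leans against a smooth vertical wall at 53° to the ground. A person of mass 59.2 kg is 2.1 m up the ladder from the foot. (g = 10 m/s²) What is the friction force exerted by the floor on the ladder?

f ≈ 295 N

Torques about the foot: N_wall · 10 sin 53° = 53.3×10×5 cos 53° + 59.2×10×2.1 cos 53° → N_wall = 294.5 N.
ΣF_x = 0: f_floor = N_wall = 294.5 N.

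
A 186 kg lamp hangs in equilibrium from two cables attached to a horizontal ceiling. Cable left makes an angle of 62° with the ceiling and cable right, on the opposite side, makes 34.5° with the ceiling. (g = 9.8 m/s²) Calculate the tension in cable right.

Weight W = 186 × 9.8 = 1823 N acts straight down.
Horizontal: T_left cos 62° = T_right cos 34.5°  →  T_left = 1.755 T_right.
Vertical: T_left sin 62° + T_right sin 34.5° = 1823.
Substituting the horizontal relation into the vertical equation gives 2.116 T_right = 1823, so T_right = 861.3 N.

T_right ≈ 861 N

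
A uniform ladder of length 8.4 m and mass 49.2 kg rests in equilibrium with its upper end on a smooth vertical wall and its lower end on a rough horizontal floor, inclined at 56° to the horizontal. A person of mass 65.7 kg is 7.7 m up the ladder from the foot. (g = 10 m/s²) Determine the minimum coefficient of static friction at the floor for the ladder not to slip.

ΣF_y = 0: N_floor = 49.2×10 + 65.7×10 = 1149 N.
Torques about the foot: N_wall · 8.4 sin 56° = 49.2×10×4.2 cos 56° + 65.7×10×7.7 cos 56° → N_wall = 572.15 N.
ΣF_x = 0: f_floor = N_wall = 572.15 N.
μ_min = f_floor / N_floor = 572.15 / 1149 = 0.498.

μ_min ≈ 0.498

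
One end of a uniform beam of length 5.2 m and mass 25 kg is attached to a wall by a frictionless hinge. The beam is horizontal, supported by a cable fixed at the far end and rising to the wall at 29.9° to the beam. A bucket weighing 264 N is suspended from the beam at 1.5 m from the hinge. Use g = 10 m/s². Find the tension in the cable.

T ≈ 404 N

Take torques about the hinge: T sin 29.9° · 5.2 = 25×10×2.6 + 264×1.5 = 1046 N·m.
So T = 1046 / (0.4985 × 5.2) = 403.53 N.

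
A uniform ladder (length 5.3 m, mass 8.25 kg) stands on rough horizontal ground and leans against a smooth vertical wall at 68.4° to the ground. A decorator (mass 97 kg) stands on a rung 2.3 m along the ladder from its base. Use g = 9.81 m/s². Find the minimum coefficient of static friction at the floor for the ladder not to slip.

ΣF_y = 0: N_floor = 8.25×9.81 + 97×9.81 = 1032.5 N.
Torques about the foot: N_wall · 5.3 sin 68.4° = 8.25×9.81×2.65 cos 68.4° + 97×9.81×2.3 cos 68.4° → N_wall = 179.52 N.
ΣF_x = 0: f_floor = N_wall = 179.52 N.
μ_min = f_floor / N_floor = 179.52 / 1032.5 = 0.1739.

μ_min ≈ 0.174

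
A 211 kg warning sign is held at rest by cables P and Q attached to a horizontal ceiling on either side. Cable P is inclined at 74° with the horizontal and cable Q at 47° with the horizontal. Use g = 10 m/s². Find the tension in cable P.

T_P ≈ 1680 N

Weight W = 211 × 10 = 2110 N acts straight down.
Horizontal: T_P cos 74° = T_Q cos 47°  →  T_Q = 0.4042 T_P.
Vertical: T_P sin 74° + T_Q sin 47° = 2110.
Substituting the horizontal relation into the vertical equation gives 1.257 T_P = 2110, so T_P = 1679 N.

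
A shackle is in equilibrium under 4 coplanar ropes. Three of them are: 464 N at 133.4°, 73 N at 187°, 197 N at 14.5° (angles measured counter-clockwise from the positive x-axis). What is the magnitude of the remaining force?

F ≈ 428 N

Sum the known components: ΣF_x = -200.5 N, ΣF_y = 377.6 N.
For equilibrium the remaining force must supply (−ΣF_x, −ΣF_y) = (200.5, -377.6) N.
Magnitude = √((200.5)² + (-377.6)²) = 427.5 N; direction = atan2(-377.6, 200.5) = 298.0°.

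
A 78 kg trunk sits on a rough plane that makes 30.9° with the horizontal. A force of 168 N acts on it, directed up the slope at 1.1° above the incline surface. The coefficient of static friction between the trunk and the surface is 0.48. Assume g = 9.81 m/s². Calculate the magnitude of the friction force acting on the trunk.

f ≈ 225 N

Axes along / perpendicular to the incline. W sin 30.9° = 393 N down-slope; W cos 30.9° = 656.6 N into the surface.
Perpendicular: N = W cos 30.9° − P sin 1.1° = 656.6 − 3.225 = 653.3 N.
Along incline: P cos 1.1° + f = W sin 30.9° (friction acts up-slope) → f = 393 − 168 = 225 N.
|f| = 225 N ≤ μN = 313.6 N, so the trunk is indeed static.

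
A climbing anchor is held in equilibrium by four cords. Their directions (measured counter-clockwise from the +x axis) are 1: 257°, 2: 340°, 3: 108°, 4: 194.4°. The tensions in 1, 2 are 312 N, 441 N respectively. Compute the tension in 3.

Resolve: ΣF_x = 312 cos 257° + 441 cos 340° + T_3 cos 108° + T_4 cos 194.4° = 0.
        ΣF_y = 312 sin 257° + 441 sin 340° + T_3 sin 108° + T_4 sin 194.4° = 0.
The known terms sum to (344.2, -454.8) N, so -0.3090 T_3 − 0.9686 T_4 = -344.2 and 0.9511 T_3 − 0.2487 T_4 = 454.8.
Solving simultaneously: T_3 = 527.2 N, T_4 = 187.2 N.

T_3 ≈ 527 N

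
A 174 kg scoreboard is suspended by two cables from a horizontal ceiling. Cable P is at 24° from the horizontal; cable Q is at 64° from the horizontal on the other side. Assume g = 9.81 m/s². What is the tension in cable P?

T_P ≈ 749 N

Weight W = 174 × 9.81 = 1707 N acts straight down.
Horizontal: T_P cos 24° = T_Q cos 64°  →  T_Q = 2.084 T_P.
Vertical: T_P sin 24° + T_Q sin 64° = 1707.
Substituting the horizontal relation into the vertical equation gives 2.28 T_P = 1707, so T_P = 748.7 N.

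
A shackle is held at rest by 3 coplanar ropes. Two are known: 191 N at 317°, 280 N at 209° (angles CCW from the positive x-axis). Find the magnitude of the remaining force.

Sum the known components: ΣF_x = -105.2 N, ΣF_y = -266 N.
For equilibrium the remaining force must supply (−ΣF_x, −ΣF_y) = (105.2, 266) N.
Magnitude = √((105.2)² + (266)²) = 286.1 N; direction = atan2(266, 105.2) = 68.4°.

F ≈ 286 N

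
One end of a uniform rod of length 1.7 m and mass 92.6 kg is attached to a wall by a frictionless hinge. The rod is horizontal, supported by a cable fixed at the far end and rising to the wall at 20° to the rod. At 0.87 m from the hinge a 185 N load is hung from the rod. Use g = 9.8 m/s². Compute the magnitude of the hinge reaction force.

|H| ≈ 1600 N

Take torques about the hinge: T sin 20° · 1.7 = 92.6×9.8×0.85 + 185×0.87 = 932.31 N·m.
So T = 932.31 / (0.3420 × 1.7) = 1603.5 N.
ΣF_x = 0: H_x = T cos 20° = 1506.8 N.
ΣF_y = 0: H_y = (92.6×9.8 + 185) − T sin 20° = 1092.5 − 548.42 = 544.06 N.
|H| = √(H_x² + H_y²) = √((1506.8)² + (544.06)²) = 1602 N.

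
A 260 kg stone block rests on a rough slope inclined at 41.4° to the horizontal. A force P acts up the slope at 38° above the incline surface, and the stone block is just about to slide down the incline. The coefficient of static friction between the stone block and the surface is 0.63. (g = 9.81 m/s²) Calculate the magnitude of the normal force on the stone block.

On the verge of sliding down the incline, friction equals μN and acts up the slope.
Perpendicular: N + P sin 38° = W cos 41.4° = 1913 N.
Along incline: P cos 38° + μN = W sin 41.4° with W sin 41.4° = 1687 N.
Solving the pair for P and N: P = 1203 N, N = 1173 N (and f = μN = 738.7 N).

N ≈ 1170 N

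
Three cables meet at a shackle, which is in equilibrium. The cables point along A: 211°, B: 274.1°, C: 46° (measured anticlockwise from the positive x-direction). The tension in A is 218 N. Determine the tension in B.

Resolve: ΣF_x = 218 cos 211° + T_B cos 274.1° + T_C cos 46° = 0.
        ΣF_y = 218 sin 211° + T_B sin 274.1° + T_C sin 46° = 0.
The known terms sum to (-186.9, -112.3) N, so 0.0715 T_B + 0.6947 T_C = 186.9 and -0.9974 T_B + 0.7193 T_C = 112.3.
Solving simultaneously: T_B = 75.81 N, T_C = 261.2 N.

T_B ≈ 75.8 N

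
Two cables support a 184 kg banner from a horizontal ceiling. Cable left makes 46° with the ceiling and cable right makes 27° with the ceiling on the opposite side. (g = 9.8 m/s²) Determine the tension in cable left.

Weight W = 184 × 9.8 = 1803 N acts straight down.
Horizontal: T_left cos 46° = T_right cos 27°  →  T_right = 0.7796 T_left.
Vertical: T_left sin 46° + T_right sin 27° = 1803.
Substituting the horizontal relation into the vertical equation gives 1.073 T_left = 1803, so T_left = 1680 N.

T_left ≈ 1680 N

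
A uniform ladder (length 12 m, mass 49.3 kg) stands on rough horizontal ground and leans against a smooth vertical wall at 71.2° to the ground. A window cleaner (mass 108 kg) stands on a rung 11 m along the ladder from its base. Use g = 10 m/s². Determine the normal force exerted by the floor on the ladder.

ΣF_y = 0: N_floor = 49.3×10 + 108×10 = 1573 N.

N_floor ≈ 1570 N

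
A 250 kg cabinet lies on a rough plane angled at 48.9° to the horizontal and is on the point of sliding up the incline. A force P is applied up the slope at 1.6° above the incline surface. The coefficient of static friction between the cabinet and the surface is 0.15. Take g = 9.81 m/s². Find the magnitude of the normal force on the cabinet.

On the verge of sliding up the incline, friction equals μN and acts down the slope.
Perpendicular: N + P sin 1.6° = W cos 48.9° = 1612 N.
Along incline: P cos 1.6° = W sin 48.9° + μN  with W sin 48.9° = 1848 N.
Solving the pair for P and N: P = 2082 N, N = 1554 N (and f = μN = 233.1 N).

N ≈ 1550 N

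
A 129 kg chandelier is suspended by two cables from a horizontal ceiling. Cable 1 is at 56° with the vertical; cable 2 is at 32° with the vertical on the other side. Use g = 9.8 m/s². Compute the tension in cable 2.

T_2 ≈ 1050 N

Angles from the horizontal: cable 1 is 90° − 56° = 34°, cable 2 is 90° − 32° = 58°.
Weight W = 129 × 9.8 = 1264 N acts straight down.
Horizontal: T_1 cos 34° = T_2 cos 58°  →  T_1 = 0.6392 T_2.
Vertical: T_1 sin 34° + T_2 sin 58° = 1264.
Substituting the horizontal relation into the vertical equation gives 1.205 T_2 = 1264, so T_2 = 1049 N.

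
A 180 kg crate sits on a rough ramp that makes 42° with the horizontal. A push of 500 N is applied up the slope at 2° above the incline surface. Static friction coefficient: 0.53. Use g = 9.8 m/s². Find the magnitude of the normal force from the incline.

N ≈ 1290 N

Axes along / perpendicular to the incline. W sin 42° = 1180 N down-slope; W cos 42° = 1311 N into the surface.
Perpendicular: N = W cos 42° − P sin 2° = 1311 − 17.45 = 1293 N.
Along incline: P cos 2° + f = W sin 42° (friction acts up-slope) → f = 1180 − 499.7 = 680.7 N.
|f| = 680.7 N ≤ μN = 685.5 N, so the crate is indeed static.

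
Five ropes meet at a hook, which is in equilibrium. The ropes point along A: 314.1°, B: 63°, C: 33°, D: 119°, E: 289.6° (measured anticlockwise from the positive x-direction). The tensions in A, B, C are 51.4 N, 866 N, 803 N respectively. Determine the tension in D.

Resolve: ΣF_x = 51.4 cos 314.1° + 866 cos 63° + 803 cos 33° + T_D cos 119° + T_E cos 289.6° = 0.
        ΣF_y = 51.4 sin 314.1° + 866 sin 63° + 803 sin 33° + T_D sin 119° + T_E sin 289.6° = 0.
The known terms sum to (1102, 1172) N, so -0.4848 T_D + 0.3355 T_E = -1102 and 0.8746 T_D − 0.9421 T_E = -1172.
Solving simultaneously: T_D = 8766 N, T_E = 9382 N.

T_D ≈ 8770 N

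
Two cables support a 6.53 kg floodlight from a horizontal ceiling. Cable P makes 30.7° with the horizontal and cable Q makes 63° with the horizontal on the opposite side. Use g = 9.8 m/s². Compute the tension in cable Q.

T_Q ≈ 55.1 N

Weight W = 6.53 × 9.8 = 63.99 N acts straight down.
Horizontal: T_P cos 30.7° = T_Q cos 63°  →  T_P = 0.528 T_Q.
Vertical: T_P sin 30.7° + T_Q sin 63° = 63.99.
Substituting the horizontal relation into the vertical equation gives 1.161 T_Q = 63.99, so T_Q = 55.14 N.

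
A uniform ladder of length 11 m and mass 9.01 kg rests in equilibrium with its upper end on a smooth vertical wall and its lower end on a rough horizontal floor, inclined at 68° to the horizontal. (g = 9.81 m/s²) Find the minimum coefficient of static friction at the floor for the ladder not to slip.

μ_min ≈ 0.202

ΣF_y = 0: N_floor = 9.01×9.81 = 88.388 N.
Torques about the foot: N_wall · 11 sin 68° = 9.01×9.81×5.5 cos 68° → N_wall = 17.856 N.
ΣF_x = 0: f_floor = N_wall = 17.856 N.
μ_min = f_floor / N_floor = 17.856 / 88.388 = 0.202.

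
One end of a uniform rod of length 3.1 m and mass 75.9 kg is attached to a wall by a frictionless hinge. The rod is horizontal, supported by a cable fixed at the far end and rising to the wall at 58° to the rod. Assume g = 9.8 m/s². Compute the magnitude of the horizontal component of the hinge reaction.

H_x ≈ 232 N

Take torques about the hinge: T sin 58° · 3.1 = 75.9×9.8×1.55 = 1152.9 N·m.
So T = 1152.9 / (0.8480 × 3.1) = 438.55 N.
ΣF_x = 0: H_x = T cos 58° = 232.4 N.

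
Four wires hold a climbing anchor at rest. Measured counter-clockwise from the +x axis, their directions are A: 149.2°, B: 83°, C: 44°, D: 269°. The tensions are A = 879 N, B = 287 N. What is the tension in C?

Resolve: ΣF_x = 879 cos 149.2° + 287 cos 83° + T_C cos 44° + T_D cos 269° = 0.
        ΣF_y = 879 sin 149.2° + 287 sin 83° + T_C sin 44° + T_D sin 269° = 0.
The known terms sum to (-720, 734.9) N, so 0.7193 T_C − 0.0175 T_D = 720 and 0.6947 T_C − 0.9998 T_D = -734.9.
Solving simultaneously: T_C = 1036 N, T_D = 1455 N.

T_C ≈ 1040 N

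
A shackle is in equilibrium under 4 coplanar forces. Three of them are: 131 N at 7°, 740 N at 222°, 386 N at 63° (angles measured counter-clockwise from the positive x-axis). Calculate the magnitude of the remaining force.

F ≈ 280 N

Sum the known components: ΣF_x = -244.7 N, ΣF_y = -135.3 N.
For equilibrium the remaining force must supply (−ΣF_x, −ΣF_y) = (244.7, 135.3) N.
Magnitude = √((244.7)² + (135.3)²) = 279.6 N; direction = atan2(135.3, 244.7) = 28.9°.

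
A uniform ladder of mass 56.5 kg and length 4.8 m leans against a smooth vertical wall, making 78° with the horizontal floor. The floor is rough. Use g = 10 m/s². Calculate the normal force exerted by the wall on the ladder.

N_wall ≈ 60 N

Torques about the foot: N_wall · 4.8 sin 78° = 56.5×10×2.4 cos 78° → N_wall = 60.047 N.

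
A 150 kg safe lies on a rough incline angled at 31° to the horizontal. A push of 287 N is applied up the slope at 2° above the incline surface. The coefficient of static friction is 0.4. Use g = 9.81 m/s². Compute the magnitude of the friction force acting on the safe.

f ≈ 471 N

Axes along / perpendicular to the incline. W sin 31° = 757.9 N down-slope; W cos 31° = 1261 N into the surface.
Perpendicular: N = W cos 31° − P sin 2° = 1261 − 10.02 = 1251 N.
Along incline: P cos 2° + f = W sin 31° (friction acts up-slope) → f = 757.9 − 286.8 = 471.1 N.
|f| = 471.1 N ≤ μN = 500.5 N, so the safe is indeed static.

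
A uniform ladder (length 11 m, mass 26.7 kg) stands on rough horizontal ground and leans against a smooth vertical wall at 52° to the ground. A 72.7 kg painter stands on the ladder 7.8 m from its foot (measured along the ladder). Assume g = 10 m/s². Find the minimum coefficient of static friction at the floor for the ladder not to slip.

μ_min ≈ 0.510

ΣF_y = 0: N_floor = 26.7×10 + 72.7×10 = 994 N.
Torques about the foot: N_wall · 11 sin 52° = 26.7×10×5.5 cos 52° + 72.7×10×7.8 cos 52° → N_wall = 507.06 N.
ΣF_x = 0: f_floor = N_wall = 507.06 N.
μ_min = f_floor / N_floor = 507.06 / 994 = 0.5101.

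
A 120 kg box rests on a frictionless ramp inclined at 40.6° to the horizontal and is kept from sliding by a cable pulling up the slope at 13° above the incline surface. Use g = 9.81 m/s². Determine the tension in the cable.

T ≈ 786 N

Take axes along and perpendicular to the incline. Weight components: W sin 40.6° = 766.1 N down-slope, W cos 40.6° = 893.8 N into the surface.
Along incline: T cos 13° = W sin 40.6° → T = 786.2 N.
Perpendicular: N = W cos 40.6° − T sin 13° = 716.9 N.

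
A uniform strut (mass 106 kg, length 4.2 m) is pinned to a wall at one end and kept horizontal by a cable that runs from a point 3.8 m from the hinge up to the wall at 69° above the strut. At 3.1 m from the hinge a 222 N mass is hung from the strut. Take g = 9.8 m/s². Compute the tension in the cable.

T ≈ 809 N

Take torques about the hinge: T sin 69° · 3.8 = 106×9.8×2.1 + 222×3.1 = 2869.7 N·m.
So T = 2869.7 / (0.9336 × 3.8) = 808.91 N.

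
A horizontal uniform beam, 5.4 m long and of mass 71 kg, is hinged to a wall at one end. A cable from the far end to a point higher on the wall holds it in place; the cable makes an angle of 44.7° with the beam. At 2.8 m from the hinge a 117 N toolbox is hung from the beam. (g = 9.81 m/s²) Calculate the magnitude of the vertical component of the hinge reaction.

|H_y| ≈ 405 N

Take torques about the hinge: T sin 44.7° · 5.4 = 71×9.81×2.7 + 117×2.8 = 2208.2 N·m.
So T = 2208.2 / (0.7034 × 5.4) = 581.35 N.
ΣF_y = 0: H_y = (71×9.81 + 117) − T sin 44.7° = 813.51 − 408.92 = 404.59 N.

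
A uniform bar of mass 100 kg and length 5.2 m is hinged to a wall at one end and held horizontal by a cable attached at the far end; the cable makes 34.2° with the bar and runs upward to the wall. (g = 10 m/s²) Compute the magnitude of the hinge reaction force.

Take torques about the hinge: T sin 34.2° · 5.2 = 100×10×2.6 = 2600 N·m.
So T = 2600 / (0.5621 × 5.2) = 889.55 N.
ΣF_x = 0: H_x = T cos 34.2° = 735.73 N.
ΣF_y = 0: H_y = (100×10) − T sin 34.2° = 1000 − 500 = 500 N.
|H| = √(H_x² + H_y²) = √((735.73)² + (500)²) = 889.55 N.

|H| ≈ 890 N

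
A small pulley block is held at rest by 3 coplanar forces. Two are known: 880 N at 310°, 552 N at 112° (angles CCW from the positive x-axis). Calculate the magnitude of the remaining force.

Sum the known components: ΣF_x = 358.9 N, ΣF_y = -162.3 N.
For equilibrium the remaining force must supply (−ΣF_x, −ΣF_y) = (-358.9, 162.3) N.
Magnitude = √((-358.9)² + (162.3)²) = 393.9 N; direction = atan2(162.3, -358.9) = 155.7°.

F ≈ 394 N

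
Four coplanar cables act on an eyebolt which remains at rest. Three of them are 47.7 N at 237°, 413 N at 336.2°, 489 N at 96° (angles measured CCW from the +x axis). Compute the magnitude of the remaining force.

F ≈ 411 N

Sum the known components: ΣF_x = 300.8 N, ΣF_y = 279.7 N.
For equilibrium the remaining force must supply (−ΣF_x, −ΣF_y) = (-300.8, -279.7) N.
Magnitude = √((-300.8)² + (-279.7)²) = 410.7 N; direction = atan2(-279.7, -300.8) = 222.9°.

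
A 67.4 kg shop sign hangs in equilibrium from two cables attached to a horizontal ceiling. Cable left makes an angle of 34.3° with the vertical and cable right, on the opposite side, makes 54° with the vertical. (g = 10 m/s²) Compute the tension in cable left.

T_left ≈ 546 N

Angles from the horizontal: cable left is 90° − 34.3° = 55.7°, cable right is 90° − 54° = 36°.
Weight W = 67.4 × 10 = 674 N acts straight down.
Horizontal: T_left cos 55.7° = T_right cos 36°  →  T_right = 0.6966 T_left.
Vertical: T_left sin 55.7° + T_right sin 36° = 674.
Substituting the horizontal relation into the vertical equation gives 1.236 T_left = 674, so T_left = 545.5 N.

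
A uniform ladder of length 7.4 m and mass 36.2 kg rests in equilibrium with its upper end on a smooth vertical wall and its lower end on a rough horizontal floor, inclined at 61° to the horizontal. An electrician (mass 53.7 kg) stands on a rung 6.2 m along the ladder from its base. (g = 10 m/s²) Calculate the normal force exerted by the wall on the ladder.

Torques about the foot: N_wall · 7.4 sin 61° = 36.2×10×3.7 cos 61° + 53.7×10×6.2 cos 61° → N_wall = 349.72 N.

N_wall ≈ 350 N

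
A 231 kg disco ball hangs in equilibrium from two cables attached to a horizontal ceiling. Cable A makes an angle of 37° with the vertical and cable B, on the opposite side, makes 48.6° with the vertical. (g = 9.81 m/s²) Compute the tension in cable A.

T_A ≈ 1700 N

Angles from the horizontal: cable A is 90° − 37° = 53°, cable B is 90° − 48.6° = 41.4°.
Weight W = 231 × 9.81 = 2266 N acts straight down.
Horizontal: T_A cos 53° = T_B cos 41.4°  →  T_B = 0.8023 T_A.
Vertical: T_A sin 53° + T_B sin 41.4° = 2266.
Substituting the horizontal relation into the vertical equation gives 1.329 T_A = 2266, so T_A = 1705 N.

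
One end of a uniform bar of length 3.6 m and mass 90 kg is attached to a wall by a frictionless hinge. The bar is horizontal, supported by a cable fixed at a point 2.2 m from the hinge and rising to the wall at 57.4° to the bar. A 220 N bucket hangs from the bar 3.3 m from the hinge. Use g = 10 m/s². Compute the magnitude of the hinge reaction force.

Take torques about the hinge: T sin 57.4° · 2.2 = 90×10×1.8 + 220×3.3 = 2346 N·m.
So T = 2346 / (0.8425 × 2.2) = 1265.8 N.
ΣF_x = 0: H_x = T cos 57.4° = 681.97 N.
ΣF_y = 0: H_y = (90×10 + 220) − T sin 57.4° = 1120 − 1066.4 = 53.636 N.
|H| = √(H_x² + H_y²) = √((681.97)² + (53.636)²) = 684.07 N.

|H| ≈ 684 N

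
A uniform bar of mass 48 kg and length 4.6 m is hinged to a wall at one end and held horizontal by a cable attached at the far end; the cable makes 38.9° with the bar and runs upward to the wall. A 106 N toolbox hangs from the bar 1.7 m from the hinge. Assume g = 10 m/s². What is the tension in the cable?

Take torques about the hinge: T sin 38.9° · 4.6 = 48×10×2.3 + 106×1.7 = 1284.2 N·m.
So T = 1284.2 / (0.6280 × 4.6) = 444.57 N.

T ≈ 445 N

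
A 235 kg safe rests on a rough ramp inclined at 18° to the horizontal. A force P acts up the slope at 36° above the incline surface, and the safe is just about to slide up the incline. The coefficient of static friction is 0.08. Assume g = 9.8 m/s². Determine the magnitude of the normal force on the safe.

N ≈ 1580 N

On the verge of sliding up the incline, friction equals μN and acts down the slope.
Perpendicular: N + P sin 36° = W cos 18° = 2190 N.
Along incline: P cos 36° = W sin 18° + μN  with W sin 18° = 711.7 N.
Solving the pair for P and N: P = 1036 N, N = 1581 N (and f = μN = 126.5 N).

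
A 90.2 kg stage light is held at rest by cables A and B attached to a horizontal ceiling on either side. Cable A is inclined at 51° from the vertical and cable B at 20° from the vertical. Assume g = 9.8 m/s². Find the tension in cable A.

T_A ≈ 320 N

Angles from the horizontal: cable A is 90° − 51° = 39°, cable B is 90° − 20° = 70°.
Weight W = 90.2 × 9.8 = 884 N acts straight down.
Horizontal: T_A cos 39° = T_B cos 70°  →  T_B = 2.272 T_A.
Vertical: T_A sin 39° + T_B sin 70° = 884.
Substituting the horizontal relation into the vertical equation gives 2.765 T_A = 884, so T_A = 319.8 N.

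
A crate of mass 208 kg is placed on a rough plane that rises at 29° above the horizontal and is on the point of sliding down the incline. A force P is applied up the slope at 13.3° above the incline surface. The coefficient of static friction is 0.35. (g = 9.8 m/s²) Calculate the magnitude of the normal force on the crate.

N ≈ 1690 N

On the verge of sliding down the incline, friction equals μN and acts up the slope.
Perpendicular: N + P sin 13.3° = W cos 29° = 1783 N.
Along incline: P cos 13.3° + μN = W sin 29° with W sin 29° = 988.2 N.
Solving the pair for P and N: P = 408 N, N = 1689 N (and f = μN = 591.1 N).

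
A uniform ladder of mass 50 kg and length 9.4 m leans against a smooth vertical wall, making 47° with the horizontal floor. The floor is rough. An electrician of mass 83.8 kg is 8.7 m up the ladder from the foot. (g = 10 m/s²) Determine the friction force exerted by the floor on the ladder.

Torques about the foot: N_wall · 9.4 sin 47° = 50×10×4.7 cos 47° + 83.8×10×8.7 cos 47° → N_wall = 956.38 N.
ΣF_x = 0: f_floor = N_wall = 956.38 N.

f ≈ 956 N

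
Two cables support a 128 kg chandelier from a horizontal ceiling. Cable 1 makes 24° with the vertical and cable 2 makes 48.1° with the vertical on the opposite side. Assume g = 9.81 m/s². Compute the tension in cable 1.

Angles from the horizontal: cable 1 is 90° − 24° = 66°, cable 2 is 90° − 48.1° = 41.9°.
Weight W = 128 × 9.81 = 1256 N acts straight down.
Horizontal: T_1 cos 66° = T_2 cos 41.9°  →  T_2 = 0.5465 T_1.
Vertical: T_1 sin 66° + T_2 sin 41.9° = 1256.
Substituting the horizontal relation into the vertical equation gives 1.278 T_1 = 1256, so T_1 = 982.2 N.

T_1 ≈ 982 N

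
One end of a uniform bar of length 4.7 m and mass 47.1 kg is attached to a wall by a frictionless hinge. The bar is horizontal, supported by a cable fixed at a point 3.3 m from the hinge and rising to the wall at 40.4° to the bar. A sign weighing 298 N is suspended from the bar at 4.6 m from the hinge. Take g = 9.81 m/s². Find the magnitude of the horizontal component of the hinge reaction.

H_x ≈ 875 N

Take torques about the hinge: T sin 40.4° · 3.3 = 47.1×9.81×2.35 + 298×4.6 = 2456.6 N·m.
So T = 2456.6 / (0.6481 × 3.3) = 1148.6 N.
ΣF_x = 0: H_x = T cos 40.4° = 874.7 N.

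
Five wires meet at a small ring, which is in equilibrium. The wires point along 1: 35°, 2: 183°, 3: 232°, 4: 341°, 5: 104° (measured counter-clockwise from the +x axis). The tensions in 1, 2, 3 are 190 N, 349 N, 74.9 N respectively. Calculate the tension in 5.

T_5 ≈ 57 N

Resolve: ΣF_x = 190 cos 35° + 349 cos 183° + 74.9 cos 232° + T_4 cos 341° + T_5 cos 104° = 0.
        ΣF_y = 190 sin 35° + 349 sin 183° + 74.9 sin 232° + T_4 sin 341° + T_5 sin 104° = 0.
The known terms sum to (-239, 31.69) N, so 0.9455 T_4 − 0.2419 T_5 = 239 and -0.3256 T_4 + 0.9703 T_5 = -31.69.
Solving simultaneously: T_4 = 267.4 N, T_5 = 57.05 N.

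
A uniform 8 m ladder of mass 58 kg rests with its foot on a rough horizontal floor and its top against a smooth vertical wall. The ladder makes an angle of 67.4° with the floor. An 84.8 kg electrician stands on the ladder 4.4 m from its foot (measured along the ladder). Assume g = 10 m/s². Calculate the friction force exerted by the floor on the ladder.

Torques about the foot: N_wall · 8 sin 67.4° = 58×10×4 cos 67.4° + 84.8×10×4.4 cos 67.4° → N_wall = 314.86 N.
ΣF_x = 0: f_floor = N_wall = 314.86 N.

f ≈ 315 N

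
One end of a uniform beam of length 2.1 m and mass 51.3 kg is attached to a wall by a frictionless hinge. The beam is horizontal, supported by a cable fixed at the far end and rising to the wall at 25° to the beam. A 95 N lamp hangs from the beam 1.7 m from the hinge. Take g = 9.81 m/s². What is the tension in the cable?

Take torques about the hinge: T sin 25° · 2.1 = 51.3×9.81×1.05 + 95×1.7 = 689.92 N·m.
So T = 689.92 / (0.4226 × 2.1) = 777.37 N.

T ≈ 777 N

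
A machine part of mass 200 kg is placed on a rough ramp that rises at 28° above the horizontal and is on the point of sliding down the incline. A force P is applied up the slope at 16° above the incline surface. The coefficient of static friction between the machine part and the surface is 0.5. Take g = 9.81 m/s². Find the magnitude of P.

P ≈ 66.7 N

On the verge of sliding down the incline, friction equals μN and acts up the slope.
Perpendicular: N + P sin 16° = W cos 28° = 1732 N.
Along incline: P cos 16° + μN = W sin 28° with W sin 28° = 921.1 N.
Solving the pair for P and N: P = 66.71 N, N = 1714 N (and f = μN = 857 N).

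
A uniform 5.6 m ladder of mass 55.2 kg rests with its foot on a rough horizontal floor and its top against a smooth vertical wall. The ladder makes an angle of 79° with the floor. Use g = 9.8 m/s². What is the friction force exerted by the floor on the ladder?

f ≈ 52.6 N

Torques about the foot: N_wall · 5.6 sin 79° = 55.2×9.8×2.8 cos 79° → N_wall = 52.576 N.
ΣF_x = 0: f_floor = N_wall = 52.576 N.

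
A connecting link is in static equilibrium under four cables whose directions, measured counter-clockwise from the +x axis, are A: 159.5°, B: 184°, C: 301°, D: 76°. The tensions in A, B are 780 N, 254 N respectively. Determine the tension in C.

T_C ≈ 1440 N

Resolve: ΣF_x = 780 cos 159.5° + 254 cos 184° + T_C cos 301° + T_D cos 76° = 0.
        ΣF_y = 780 sin 159.5° + 254 sin 184° + T_C sin 301° + T_D sin 76° = 0.
The known terms sum to (-984, 255.4) N, so 0.5150 T_C + 0.2419 T_D = 984 and -0.8572 T_C + 0.9703 T_D = -255.4.
Solving simultaneously: T_C = 1438 N, T_D = 1007 N.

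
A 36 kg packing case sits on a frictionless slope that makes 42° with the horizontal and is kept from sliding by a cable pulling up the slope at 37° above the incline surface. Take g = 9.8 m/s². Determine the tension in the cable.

Take axes along and perpendicular to the incline. Weight components: W sin 42° = 236.1 N down-slope, W cos 42° = 262.2 N into the surface.
Along incline: T cos 37° = W sin 42° → T = 295.6 N.
Perpendicular: N = W cos 42° − T sin 37° = 84.29 N.

T ≈ 296 N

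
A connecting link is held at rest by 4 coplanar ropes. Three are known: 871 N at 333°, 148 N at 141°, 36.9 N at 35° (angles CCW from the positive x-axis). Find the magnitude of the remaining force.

F ≈ 746 N

Sum the known components: ΣF_x = 691.3 N, ΣF_y = -281.1 N.
For equilibrium the remaining force must supply (−ΣF_x, −ΣF_y) = (-691.3, 281.1) N.
Magnitude = √((-691.3)² + (281.1)²) = 746.3 N; direction = atan2(281.1, -691.3) = 157.9°.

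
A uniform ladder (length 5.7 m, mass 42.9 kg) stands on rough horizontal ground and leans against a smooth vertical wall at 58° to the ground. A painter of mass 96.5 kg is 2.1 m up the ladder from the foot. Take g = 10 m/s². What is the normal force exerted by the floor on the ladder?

N_floor ≈ 1390 N

ΣF_y = 0: N_floor = 42.9×10 + 96.5×10 = 1394 N.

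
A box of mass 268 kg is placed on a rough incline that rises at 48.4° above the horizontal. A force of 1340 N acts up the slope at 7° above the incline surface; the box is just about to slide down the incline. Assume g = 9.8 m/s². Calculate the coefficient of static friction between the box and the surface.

μ ≈ 0.401

On the verge of sliding down the incline, friction is at its maximum μN and acts up the slope.
Perpendicular to incline: N = W cos 48.4° − P sin 7° = 1744 − 163.3 = 1580 N.
Along incline: P cos 7° + μN = W sin 48.4° → μ = (W sin 48.4° − P cos 7°) / N = 0.4012.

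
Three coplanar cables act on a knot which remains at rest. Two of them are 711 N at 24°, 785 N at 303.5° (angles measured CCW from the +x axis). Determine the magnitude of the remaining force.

F ≈ 1140 N

Sum the known components: ΣF_x = 1083 N, ΣF_y = -365.4 N.
For equilibrium the remaining force must supply (−ΣF_x, −ΣF_y) = (-1083, 365.4) N.
Magnitude = √((-1083)² + (365.4)²) = 1143 N; direction = atan2(365.4, -1083) = 161.4°.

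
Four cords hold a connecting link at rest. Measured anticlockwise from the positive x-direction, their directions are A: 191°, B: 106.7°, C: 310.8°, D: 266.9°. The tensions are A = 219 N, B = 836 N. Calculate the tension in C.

Resolve: ΣF_x = 219 cos 191° + 836 cos 106.7° + T_C cos 310.8° + T_D cos 266.9° = 0.
        ΣF_y = 219 sin 191° + 836 sin 106.7° + T_C sin 310.8° + T_D sin 266.9° = 0.
The known terms sum to (-455.2, 759) N, so 0.6534 T_C − 0.0541 T_D = 455.2 and -0.7570 T_C − 0.9985 T_D = -759.
Solving simultaneously: T_C = 714.7 N, T_D = 218.2 N.

T_C ≈ 715 N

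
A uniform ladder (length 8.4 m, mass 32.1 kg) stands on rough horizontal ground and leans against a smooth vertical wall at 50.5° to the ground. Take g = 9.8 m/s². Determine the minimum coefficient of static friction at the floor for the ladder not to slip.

μ_min ≈ 0.412

ΣF_y = 0: N_floor = 32.1×9.8 = 314.58 N.
Torques about the foot: N_wall · 8.4 sin 50.5° = 32.1×9.8×4.2 cos 50.5° → N_wall = 129.66 N.
ΣF_x = 0: f_floor = N_wall = 129.66 N.
μ_min = f_floor / N_floor = 129.66 / 314.58 = 0.4122.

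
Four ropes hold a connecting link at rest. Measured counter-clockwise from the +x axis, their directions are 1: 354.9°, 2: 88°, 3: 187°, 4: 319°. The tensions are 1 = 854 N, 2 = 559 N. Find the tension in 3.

T_3 ≈ 1260 N

Resolve: ΣF_x = 854 cos 354.9° + 559 cos 88° + T_3 cos 187° + T_4 cos 319° = 0.
        ΣF_y = 854 sin 354.9° + 559 sin 88° + T_3 sin 187° + T_4 sin 319° = 0.
The known terms sum to (870.1, 482.7) N, so -0.9925 T_3 + 0.7547 T_4 = -870.1 and -0.1219 T_3 − 0.6561 T_4 = -482.7.
Solving simultaneously: T_3 = 1258 N, T_4 = 502.1 N.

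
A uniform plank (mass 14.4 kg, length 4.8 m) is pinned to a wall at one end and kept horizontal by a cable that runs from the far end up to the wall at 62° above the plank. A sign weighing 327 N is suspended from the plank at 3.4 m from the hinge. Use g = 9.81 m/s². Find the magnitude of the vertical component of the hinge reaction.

|H_y| ≈ 166 N

Take torques about the hinge: T sin 62° · 4.8 = 14.4×9.81×2.4 + 327×3.4 = 1450.8 N·m.
So T = 1450.8 / (0.8829 × 4.8) = 342.33 N.
ΣF_y = 0: H_y = (14.4×9.81 + 327) − T sin 62° = 468.26 − 302.26 = 166.01 N.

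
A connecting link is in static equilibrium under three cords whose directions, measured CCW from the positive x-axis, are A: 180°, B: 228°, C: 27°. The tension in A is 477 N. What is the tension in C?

T_C ≈ 989 N

Resolve: ΣF_x = 477 cos 180° + T_B cos 228° + T_C cos 27° = 0.
        ΣF_y = 477 sin 180° + T_B sin 228° + T_C sin 27° = 0.
The known terms sum to (-477, 0) N, so -0.6691 T_B + 0.8910 T_C = 477 and -0.7431 T_B + 0.4540 T_C = 0.
Solving simultaneously: T_B = 604.3 N, T_C = 989.2 N.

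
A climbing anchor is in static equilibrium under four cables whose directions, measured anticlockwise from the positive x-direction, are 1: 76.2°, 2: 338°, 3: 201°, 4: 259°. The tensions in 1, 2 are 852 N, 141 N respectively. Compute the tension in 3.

Resolve: ΣF_x = 852 cos 76.2° + 141 cos 338° + T_3 cos 201° + T_4 cos 259° = 0.
        ΣF_y = 852 sin 76.2° + 141 sin 338° + T_3 sin 201° + T_4 sin 259° = 0.
The known terms sum to (334, 774.6) N, so -0.9336 T_3 − 0.1908 T_4 = -334 and -0.3584 T_3 − 0.9816 T_4 = -774.6.
Solving simultaneously: T_3 = 212.3 N, T_4 = 711.6 N.

T_3 ≈ 212 N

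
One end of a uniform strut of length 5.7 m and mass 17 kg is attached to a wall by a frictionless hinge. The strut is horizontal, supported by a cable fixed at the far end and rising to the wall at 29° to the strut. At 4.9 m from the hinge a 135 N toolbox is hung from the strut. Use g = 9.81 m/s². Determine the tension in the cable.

T ≈ 411 N

Take torques about the hinge: T sin 29° · 5.7 = 17×9.81×2.85 + 135×4.9 = 1136.8 N·m.
So T = 1136.8 / (0.4848 × 5.7) = 411.37 N.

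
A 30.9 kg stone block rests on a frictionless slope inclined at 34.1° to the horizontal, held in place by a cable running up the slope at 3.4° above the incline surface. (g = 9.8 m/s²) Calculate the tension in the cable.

T ≈ 170 N

Take axes along and perpendicular to the incline. Weight components: W sin 34.1° = 169.8 N down-slope, W cos 34.1° = 250.8 N into the surface.
Along incline: T cos 3.4° = W sin 34.1° → T = 170.1 N.
Perpendicular: N = W cos 34.1° − T sin 3.4° = 240.7 N.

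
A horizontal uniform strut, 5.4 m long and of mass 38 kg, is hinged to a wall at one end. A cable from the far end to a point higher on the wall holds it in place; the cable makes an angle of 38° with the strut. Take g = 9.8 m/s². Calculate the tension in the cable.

T ≈ 302 N

Take torques about the hinge: T sin 38° · 5.4 = 38×9.8×2.7 = 1005.5 N·m.
So T = 1005.5 / (0.6157 × 5.4) = 302.44 N.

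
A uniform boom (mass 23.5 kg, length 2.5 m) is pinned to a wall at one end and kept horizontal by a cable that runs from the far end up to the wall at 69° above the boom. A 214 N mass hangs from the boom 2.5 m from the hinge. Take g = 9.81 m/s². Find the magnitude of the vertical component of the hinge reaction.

|H_y| ≈ 115 N

Take torques about the hinge: T sin 69° · 2.5 = 23.5×9.81×1.25 + 214×2.5 = 823.17 N·m.
So T = 823.17 / (0.9336 × 2.5) = 352.69 N.
ΣF_y = 0: H_y = (23.5×9.81 + 214) − T sin 69° = 444.54 − 329.27 = 115.27 N.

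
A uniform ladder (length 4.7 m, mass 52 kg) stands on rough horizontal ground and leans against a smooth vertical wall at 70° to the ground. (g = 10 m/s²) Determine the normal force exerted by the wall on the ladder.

Torques about the foot: N_wall · 4.7 sin 70° = 52×10×2.35 cos 70° → N_wall = 94.632 N.

N_wall ≈ 94.6 N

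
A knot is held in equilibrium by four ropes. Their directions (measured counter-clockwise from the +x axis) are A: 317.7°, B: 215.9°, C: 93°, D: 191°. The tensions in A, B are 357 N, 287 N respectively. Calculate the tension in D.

Resolve: ΣF_x = 357 cos 317.7° + 287 cos 215.9° + T_C cos 93° + T_D cos 191° = 0.
        ΣF_y = 357 sin 317.7° + 287 sin 215.9° + T_C sin 93° + T_D sin 191° = 0.
The known terms sum to (31.57, -408.6) N, so -0.0523 T_C − 0.9816 T_D = -31.57 and 0.9986 T_C − 0.1908 T_D = 408.6.
Solving simultaneously: T_C = 411.1 N, T_D = 10.24 N.

T_D ≈ 10.2 N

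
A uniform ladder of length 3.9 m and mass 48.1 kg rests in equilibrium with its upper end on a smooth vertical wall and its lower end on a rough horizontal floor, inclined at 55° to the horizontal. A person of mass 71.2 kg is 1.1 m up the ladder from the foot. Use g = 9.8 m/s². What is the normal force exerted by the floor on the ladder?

N_floor ≈ 1170 N

ΣF_y = 0: N_floor = 48.1×9.8 + 71.2×9.8 = 1169.1 N.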